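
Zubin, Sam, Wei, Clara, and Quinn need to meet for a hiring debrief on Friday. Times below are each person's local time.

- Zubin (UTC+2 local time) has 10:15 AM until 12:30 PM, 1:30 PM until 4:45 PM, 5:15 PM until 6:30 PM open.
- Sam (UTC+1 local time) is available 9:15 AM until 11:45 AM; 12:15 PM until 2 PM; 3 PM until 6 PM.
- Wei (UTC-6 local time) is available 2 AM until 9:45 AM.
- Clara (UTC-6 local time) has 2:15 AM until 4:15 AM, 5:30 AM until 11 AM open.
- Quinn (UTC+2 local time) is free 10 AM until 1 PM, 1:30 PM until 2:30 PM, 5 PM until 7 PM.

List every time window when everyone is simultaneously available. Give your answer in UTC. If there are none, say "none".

Zubin in UTC: 08:15-10:30, 11:30-14:45, 15:15-16:30 (subtract 2h to convert from UTC+2).
Sam in UTC: 08:15-10:45, 11:15-13:00, 14:00-17:00 (subtract 1h to convert from UTC+1).
Wei in UTC: 08:00-15:45 (add 6h to convert from UTC-6).
Clara in UTC: 08:15-10:15, 11:30-17:00 (add 6h to convert from UTC-6).
Quinn in UTC: 08:00-11:00, 11:30-12:30, 15:00-17:00 (subtract 2h to convert from UTC+2).
Zubin ∩ Sam: 08:15-10:30, 11:30-13:00, 14:00-14:45, 15:15-16:30.
Zubin ∩ Sam ∩ Wei: 08:15-10:30, 11:30-13:00, 14:00-14:45, 15:15-15:45.
Zubin ∩ Sam ∩ Wei ∩ Clara: 08:15-10:15, 11:30-13:00, 14:00-14:45, 15:15-15:45.
Zubin ∩ Sam ∩ Wei ∩ Clara ∩ Quinn: 08:15-10:15, 11:30-12:30, 15:15-15:45.

08:15-10:15, 11:30-12:30, 15:15-15:45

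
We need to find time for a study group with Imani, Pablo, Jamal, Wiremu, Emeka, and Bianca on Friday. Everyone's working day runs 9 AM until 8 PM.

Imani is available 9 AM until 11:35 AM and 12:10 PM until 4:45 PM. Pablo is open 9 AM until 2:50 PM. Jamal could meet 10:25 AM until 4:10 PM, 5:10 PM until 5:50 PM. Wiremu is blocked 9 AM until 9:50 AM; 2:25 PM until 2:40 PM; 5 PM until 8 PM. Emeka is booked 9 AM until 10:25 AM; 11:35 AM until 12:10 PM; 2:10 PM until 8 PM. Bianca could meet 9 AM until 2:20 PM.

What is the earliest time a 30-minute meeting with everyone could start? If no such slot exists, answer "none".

10:25

Imani free: 09:00-11:35, 12:10-16:45.
Pablo free: 09:00-14:50.
Jamal free: 10:25-16:10, 17:10-17:50.
Wiremu free: 09:50-14:25, 14:40-17:00 (invert busy blocks within the working day).
Emeka free: 10:25-11:35, 12:10-14:10 (invert busy blocks within the working day).
Bianca free: 09:00-14:20.
Imani ∩ Pablo: 09:00-11:35, 12:10-14:50.
Imani ∩ Pablo ∩ Jamal: 10:25-11:35, 12:10-14:50.
Imani ∩ Pablo ∩ Jamal ∩ Wiremu: 10:25-11:35, 12:10-14:25, 14:40-14:50.
Imani ∩ Pablo ∩ Jamal ∩ Wiremu ∩ Emeka: 10:25-11:35, 12:10-14:10.
Imani ∩ Pablo ∩ Jamal ∩ Wiremu ∩ Emeka ∩ Bianca: 10:25-11:35, 12:10-14:10.
Those are the intersection windows.
The first common window of at least 30 minutes is 10:25-11:35, so the earliest start is 10:25.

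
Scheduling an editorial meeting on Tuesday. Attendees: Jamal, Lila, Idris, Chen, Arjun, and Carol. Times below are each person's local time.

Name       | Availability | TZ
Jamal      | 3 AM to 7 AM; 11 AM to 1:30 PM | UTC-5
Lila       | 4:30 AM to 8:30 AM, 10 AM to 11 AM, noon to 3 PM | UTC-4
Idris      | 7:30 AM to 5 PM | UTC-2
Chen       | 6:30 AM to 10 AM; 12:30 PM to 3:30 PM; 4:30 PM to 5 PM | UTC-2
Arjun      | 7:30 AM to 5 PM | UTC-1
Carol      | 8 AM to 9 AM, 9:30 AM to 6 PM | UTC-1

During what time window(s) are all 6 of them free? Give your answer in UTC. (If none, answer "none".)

09:30-10:00, 10:30-12:00, 16:00-17:30

Jamal in UTC: 08:00-12:00, 16:00-18:30 (add 5h to convert from UTC-5).
Lila in UTC: 08:30-12:30, 14:00-15:00, 16:00-19:00 (add 4h to convert from UTC-4).
Idris in UTC: 09:30-19:00 (add 2h to convert from UTC-2).
Chen in UTC: 08:30-12:00, 14:30-17:30, 18:30-19:00 (add 2h to convert from UTC-2).
Arjun in UTC: 08:30-18:00 (add 1h to convert from UTC-1).
Carol in UTC: 09:00-10:00, 10:30-19:00 (add 1h to convert from UTC-1).
Jamal ∩ Lila: 08:30-12:00, 16:00-18:30.
Jamal ∩ Lila ∩ Idris: 09:30-12:00, 16:00-18:30.
Jamal ∩ Lila ∩ Idris ∩ Chen: 09:30-12:00, 16:00-17:30.
Jamal ∩ Lila ∩ Idris ∩ Chen ∩ Arjun: 09:30-12:00, 16:00-17:30.
Jamal ∩ Lila ∩ Idris ∩ Chen ∩ Arjun ∩ Carol: 09:30-10:00, 10:30-12:00, 16:00-17:30.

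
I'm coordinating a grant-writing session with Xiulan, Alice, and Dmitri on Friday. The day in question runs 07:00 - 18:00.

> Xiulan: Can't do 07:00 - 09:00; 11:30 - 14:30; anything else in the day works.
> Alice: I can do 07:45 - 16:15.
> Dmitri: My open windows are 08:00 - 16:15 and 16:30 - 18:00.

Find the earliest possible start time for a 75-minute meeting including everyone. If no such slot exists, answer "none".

09:00

Xiulan free: 09:00-11:30, 14:30-18:00 (invert busy blocks within the working day).
Alice free: 07:45-16:15.
Dmitri free: 08:00-16:15, 16:30-18:00.
Xiulan ∩ Alice: 09:00-11:30, 14:30-16:15.
Xiulan ∩ Alice ∩ Dmitri: 09:00-11:30, 14:30-16:15.
Those are the intersection windows.
The first common window of at least 75 minutes is 09:00-11:30, so the earliest start is 09:00.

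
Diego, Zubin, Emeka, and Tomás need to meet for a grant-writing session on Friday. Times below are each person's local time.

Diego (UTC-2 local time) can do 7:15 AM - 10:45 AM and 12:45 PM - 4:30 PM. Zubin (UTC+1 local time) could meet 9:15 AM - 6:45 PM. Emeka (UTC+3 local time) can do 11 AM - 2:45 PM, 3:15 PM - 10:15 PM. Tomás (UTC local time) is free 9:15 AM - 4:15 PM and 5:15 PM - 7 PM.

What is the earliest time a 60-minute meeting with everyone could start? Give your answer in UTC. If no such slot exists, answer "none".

09:15

Diego in UTC: 09:15-12:45, 14:45-18:30 (add 2h to convert from UTC-2).
Zubin in UTC: 08:15-17:45 (subtract 1h to convert from UTC+1).
Emeka in UTC: 08:00-11:45, 12:15-19:15 (subtract 3h to convert from UTC+3).
Tomás in UTC: 09:15-16:15, 17:15-19:00.
Diego ∩ Zubin: 09:15-12:45, 14:45-17:45.
Diego ∩ Zubin ∩ Emeka: 09:15-11:45, 12:15-12:45, 14:45-17:45.
Diego ∩ Zubin ∩ Emeka ∩ Tomás: 09:15-11:45, 12:15-12:45, 14:45-16:15, 17:15-17:45.
Those are the intersection windows.
The first common window of at least 60 minutes is 09:15-11:45, so the earliest start is 09:15.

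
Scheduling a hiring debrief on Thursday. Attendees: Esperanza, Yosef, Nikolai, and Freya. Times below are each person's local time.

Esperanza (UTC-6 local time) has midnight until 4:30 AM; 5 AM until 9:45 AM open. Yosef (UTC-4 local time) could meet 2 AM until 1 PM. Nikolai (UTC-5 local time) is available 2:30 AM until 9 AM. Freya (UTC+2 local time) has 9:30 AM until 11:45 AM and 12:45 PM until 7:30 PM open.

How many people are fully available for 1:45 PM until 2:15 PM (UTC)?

3

Esperanza in UTC: 06:00-10:30, 11:00-15:45 (add 6h to convert from UTC-6).
Yosef in UTC: 06:00-17:00 (add 4h to convert from UTC-4).
Nikolai in UTC: 07:30-14:00 (add 5h to convert from UTC-5).
Freya in UTC: 07:30-09:45, 10:45-17:30 (subtract 2h to convert from UTC+2).
Esperanza, Yosef, and Freya can make the full 13:45-14:15 slot — that's 3.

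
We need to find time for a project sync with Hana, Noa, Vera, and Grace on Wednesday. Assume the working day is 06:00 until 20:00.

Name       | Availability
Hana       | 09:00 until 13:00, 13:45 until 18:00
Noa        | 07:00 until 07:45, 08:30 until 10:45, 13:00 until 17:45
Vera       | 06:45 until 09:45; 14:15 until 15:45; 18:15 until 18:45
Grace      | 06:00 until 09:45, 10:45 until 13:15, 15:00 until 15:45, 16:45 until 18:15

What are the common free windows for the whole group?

09:00-09:45, 15:00-15:45

Hana ∩ Noa: 09:00-10:45, 13:45-17:45.
Hana ∩ Noa ∩ Vera: 09:00-09:45, 14:15-15:45.
Hana ∩ Noa ∩ Vera ∩ Grace: 09:00-09:45, 15:00-15:45.
So the common availability across everyone is 09:00-09:45, 15:00-15:45.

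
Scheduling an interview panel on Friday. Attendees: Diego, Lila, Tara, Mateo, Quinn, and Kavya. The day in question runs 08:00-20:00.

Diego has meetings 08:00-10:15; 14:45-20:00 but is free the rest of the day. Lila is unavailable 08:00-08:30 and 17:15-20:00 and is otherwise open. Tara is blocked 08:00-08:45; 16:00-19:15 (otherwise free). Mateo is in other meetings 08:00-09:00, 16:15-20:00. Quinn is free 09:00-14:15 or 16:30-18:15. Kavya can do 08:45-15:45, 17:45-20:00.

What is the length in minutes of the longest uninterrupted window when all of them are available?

Diego free: 10:15-14:45 (invert busy blocks within the working day).
Lila free: 08:30-17:15 (invert busy blocks within the working day).
Tara free: 08:45-16:00, 19:15-20:00 (invert busy blocks within the working day).
Mateo free: 09:00-16:15 (invert busy blocks within the working day).
Quinn free: 09:00-14:15, 16:30-18:15.
Kavya free: 08:45-15:45, 17:45-20:00.
Diego ∩ Lila: 10:15-14:45.
Diego ∩ Lila ∩ Tara: 10:15-14:45.
Diego ∩ Lila ∩ Tara ∩ Mateo: 10:15-14:45.
Diego ∩ Lila ∩ Tara ∩ Mateo ∩ Quinn: 10:15-14:15.
Diego ∩ Lila ∩ Tara ∩ Mateo ∩ Quinn ∩ Kavya: 10:15-14:15.
The longest is 10:15-14:15 at 240 minutes.

240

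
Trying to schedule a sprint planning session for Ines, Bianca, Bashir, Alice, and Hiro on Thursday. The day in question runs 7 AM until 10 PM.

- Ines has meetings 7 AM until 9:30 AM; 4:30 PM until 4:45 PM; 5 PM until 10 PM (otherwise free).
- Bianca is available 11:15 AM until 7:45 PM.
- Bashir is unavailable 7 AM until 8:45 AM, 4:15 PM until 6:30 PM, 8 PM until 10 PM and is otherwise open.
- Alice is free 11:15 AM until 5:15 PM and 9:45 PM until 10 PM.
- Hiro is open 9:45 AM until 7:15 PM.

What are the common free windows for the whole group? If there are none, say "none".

11:15-16:15

Ines free: 09:30-16:30, 16:45-17:00 (invert busy blocks within the working day).
Bianca free: 11:15-19:45.
Bashir free: 08:45-16:15, 18:30-20:00 (invert busy blocks within the working day).
Alice free: 11:15-17:15, 21:45-22:00.
Hiro free: 09:45-19:15.
Ines ∩ Bianca: 11:15-16:30, 16:45-17:00.
Ines ∩ Bianca ∩ Bashir: 11:15-16:15.
Ines ∩ Bianca ∩ Bashir ∩ Alice: 11:15-16:15.
Ines ∩ Bianca ∩ Bashir ∩ Alice ∩ Hiro: 11:15-16:15.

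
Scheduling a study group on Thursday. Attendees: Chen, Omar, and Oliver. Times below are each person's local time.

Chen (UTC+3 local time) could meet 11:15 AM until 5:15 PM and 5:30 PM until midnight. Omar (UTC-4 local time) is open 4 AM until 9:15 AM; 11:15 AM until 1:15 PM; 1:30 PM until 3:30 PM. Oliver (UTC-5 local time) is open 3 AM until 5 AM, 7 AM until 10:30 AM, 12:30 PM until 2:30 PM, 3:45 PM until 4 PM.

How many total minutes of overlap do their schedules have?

315

Chen in UTC: 08:15-14:15, 14:30-21:00 (subtract 3h to convert from UTC+3).
Omar in UTC: 08:00-13:15, 15:15-17:15, 17:30-19:30 (add 4h to convert from UTC-4).
Oliver in UTC: 08:00-10:00, 12:00-15:30, 17:30-19:30, 20:45-21:00 (add 5h to convert from UTC-5).
Chen ∩ Omar: 08:15-13:15, 15:15-17:15, 17:30-19:30.
Chen ∩ Omar ∩ Oliver: 08:15-10:00, 12:00-13:15, 15:15-15:30, 17:30-19:30.
So the common availability across everyone is 08:15-10:00, 12:00-13:15, 15:15-15:30, 17:30-19:30.
Summing the common windows: 105 + 75 + 15 + 120 = 315 minutes.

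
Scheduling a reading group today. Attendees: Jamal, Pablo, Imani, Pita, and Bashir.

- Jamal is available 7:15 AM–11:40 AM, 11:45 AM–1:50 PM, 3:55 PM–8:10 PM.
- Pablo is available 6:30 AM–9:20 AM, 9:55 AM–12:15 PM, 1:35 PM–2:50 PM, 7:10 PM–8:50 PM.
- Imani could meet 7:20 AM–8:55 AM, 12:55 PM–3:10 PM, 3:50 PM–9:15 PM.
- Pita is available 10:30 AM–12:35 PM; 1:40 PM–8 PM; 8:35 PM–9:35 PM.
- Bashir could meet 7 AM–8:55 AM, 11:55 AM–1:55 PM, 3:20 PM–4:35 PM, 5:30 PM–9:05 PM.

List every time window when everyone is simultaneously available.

Jamal ∩ Pablo: 07:15-09:20, 09:55-11:40, 11:45-12:15, 13:35-13:50, 19:10-20:10.
Jamal ∩ Pablo ∩ Imani: 07:20-08:55, 13:35-13:50, 19:10-20:10.
Jamal ∩ Pablo ∩ Imani ∩ Pita: 13:40-13:50, 19:10-20:00.
Jamal ∩ Pablo ∩ Imani ∩ Pita ∩ Bashir: 13:40-13:50, 19:10-20:00.
So the common availability across everyone is 13:40-13:50, 19:10-20:00.

13:40-13:50, 19:10-20:00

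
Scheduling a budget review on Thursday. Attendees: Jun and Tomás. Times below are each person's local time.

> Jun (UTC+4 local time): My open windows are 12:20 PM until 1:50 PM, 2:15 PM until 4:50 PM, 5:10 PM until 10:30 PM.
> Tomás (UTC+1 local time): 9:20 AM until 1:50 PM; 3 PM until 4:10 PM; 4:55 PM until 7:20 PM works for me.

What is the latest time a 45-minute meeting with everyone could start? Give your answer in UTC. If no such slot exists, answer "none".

17:35

Jun in UTC: 08:20-09:50, 10:15-12:50, 13:10-18:30 (subtract 4h to convert from UTC+4).
Tomás in UTC: 08:20-12:50, 14:00-15:10, 15:55-18:20 (subtract 1h to convert from UTC+1).
Jun ∩ Tomás: 08:20-09:50, 10:15-12:50, 14:00-15:10, 15:55-18:20.
The last common window of at least 45 minutes is 15:55-18:20; a 45-minute meeting can start as late as 17:35 and still end by 18:20.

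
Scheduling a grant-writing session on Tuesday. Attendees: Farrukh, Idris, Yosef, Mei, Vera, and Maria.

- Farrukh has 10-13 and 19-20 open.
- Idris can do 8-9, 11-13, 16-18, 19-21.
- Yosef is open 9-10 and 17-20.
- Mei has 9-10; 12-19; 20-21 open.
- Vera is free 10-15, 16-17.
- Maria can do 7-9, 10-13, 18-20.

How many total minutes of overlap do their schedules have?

0

Farrukh ∩ Idris: 11:00-13:00, 19:00-20:00.
Farrukh ∩ Idris ∩ Yosef: 19:00-20:00.
Farrukh ∩ Idris ∩ Yosef ∩ Mei: ∅.
Farrukh ∩ Idris ∩ Yosef ∩ Mei ∩ Vera: ∅.
Farrukh ∩ Idris ∩ Yosef ∩ Mei ∩ Vera ∩ Maria: ∅.
There is no time when everyone is free.
There is no common window, so the total is 0 minutes.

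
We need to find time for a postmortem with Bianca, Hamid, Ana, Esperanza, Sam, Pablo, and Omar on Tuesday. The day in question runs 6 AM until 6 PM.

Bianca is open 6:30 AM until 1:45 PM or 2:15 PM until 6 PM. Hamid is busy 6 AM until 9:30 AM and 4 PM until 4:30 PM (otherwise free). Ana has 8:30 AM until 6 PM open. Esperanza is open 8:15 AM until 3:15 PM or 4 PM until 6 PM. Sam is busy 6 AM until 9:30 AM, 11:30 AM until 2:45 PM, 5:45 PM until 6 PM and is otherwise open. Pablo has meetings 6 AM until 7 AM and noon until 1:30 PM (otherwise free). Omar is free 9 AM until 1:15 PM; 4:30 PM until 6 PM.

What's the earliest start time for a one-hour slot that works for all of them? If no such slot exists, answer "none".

09:30

Bianca free: 06:30-13:45, 14:15-18:00.
Hamid free: 09:30-16:00, 16:30-18:00 (invert busy blocks within the working day).
Ana free: 08:30-18:00.
Esperanza free: 08:15-15:15, 16:00-18:00.
Sam free: 09:30-11:30, 14:45-17:45 (invert busy blocks within the working day).
Pablo free: 07:00-12:00, 13:30-18:00 (invert busy blocks within the working day).
Omar free: 09:00-13:15, 16:30-18:00.
Bianca ∩ Hamid: 09:30-13:45, 14:15-16:00, 16:30-18:00.
Bianca ∩ Hamid ∩ Ana: 09:30-13:45, 14:15-16:00, 16:30-18:00.
Bianca ∩ Hamid ∩ Ana ∩ Esperanza: 09:30-13:45, 14:15-15:15, 16:30-18:00.
Bianca ∩ Hamid ∩ Ana ∩ Esperanza ∩ Sam: 09:30-11:30, 14:45-15:15, 16:30-17:45.
Bianca ∩ Hamid ∩ Ana ∩ Esperanza ∩ Sam ∩ Pablo: 09:30-11:30, 14:45-15:15, 16:30-17:45.
Bianca ∩ Hamid ∩ Ana ∩ Esperanza ∩ Sam ∩ Pablo ∩ Omar: 09:30-11:30, 16:30-17:45.
Those are the intersection windows.
The first common window of at least 60 minutes is 09:30-11:30, so the earliest start is 09:30.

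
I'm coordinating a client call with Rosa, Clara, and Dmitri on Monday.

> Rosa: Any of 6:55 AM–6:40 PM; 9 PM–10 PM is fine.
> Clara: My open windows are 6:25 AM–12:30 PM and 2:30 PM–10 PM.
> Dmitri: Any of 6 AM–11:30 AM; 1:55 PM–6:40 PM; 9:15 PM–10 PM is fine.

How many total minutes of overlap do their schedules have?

570

Rosa ∩ Clara: 06:55-12:30, 14:30-18:40, 21:00-22:00.
Rosa ∩ Clara ∩ Dmitri: 06:55-11:30, 14:30-18:40, 21:15-22:00.
Summing the common windows: 275 + 250 + 45 = 570 minutes.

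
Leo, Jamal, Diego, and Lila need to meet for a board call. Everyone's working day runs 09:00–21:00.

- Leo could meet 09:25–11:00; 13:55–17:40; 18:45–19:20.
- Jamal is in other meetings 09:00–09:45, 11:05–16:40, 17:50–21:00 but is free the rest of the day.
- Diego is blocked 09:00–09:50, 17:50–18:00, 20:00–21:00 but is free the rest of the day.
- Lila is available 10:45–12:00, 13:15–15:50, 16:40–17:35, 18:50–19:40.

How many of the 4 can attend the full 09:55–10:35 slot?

3

Leo free: 09:25-11:00, 13:55-17:40, 18:45-19:20.
Jamal free: 09:45-11:05, 16:40-17:50 (invert busy blocks within the working day).
Diego free: 09:50-17:50, 18:00-20:00 (invert busy blocks within the working day).
Lila free: 10:45-12:00, 13:15-15:50, 16:40-17:35, 18:50-19:40.
Leo, Jamal, and Diego can make the full 09:55-10:35 slot — that's 3.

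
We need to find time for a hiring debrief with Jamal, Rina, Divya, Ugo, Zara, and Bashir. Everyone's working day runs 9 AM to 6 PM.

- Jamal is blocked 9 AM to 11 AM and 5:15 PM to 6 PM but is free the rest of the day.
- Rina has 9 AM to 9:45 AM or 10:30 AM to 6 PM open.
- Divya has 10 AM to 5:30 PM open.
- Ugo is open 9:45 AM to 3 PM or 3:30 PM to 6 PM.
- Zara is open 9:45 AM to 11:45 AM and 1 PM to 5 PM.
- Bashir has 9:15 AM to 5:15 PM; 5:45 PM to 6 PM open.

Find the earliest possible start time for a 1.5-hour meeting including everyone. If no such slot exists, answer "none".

Jamal free: 11:00-17:15 (invert busy blocks within the working day).
Rina free: 09:00-09:45, 10:30-18:00.
Divya free: 10:00-17:30.
Ugo free: 09:45-15:00, 15:30-18:00.
Zara free: 09:45-11:45, 13:00-17:00.
Bashir free: 09:15-17:15, 17:45-18:00.
Jamal ∩ Rina: 11:00-17:15.
Jamal ∩ Rina ∩ Divya: 11:00-17:15.
Jamal ∩ Rina ∩ Divya ∩ Ugo: 11:00-15:00, 15:30-17:15.
Jamal ∩ Rina ∩ Divya ∩ Ugo ∩ Zara: 11:00-11:45, 13:00-15:00, 15:30-17:00.
Jamal ∩ Rina ∩ Divya ∩ Ugo ∩ Zara ∩ Bashir: 11:00-11:45, 13:00-15:00, 15:30-17:00.
The first common window of at least 90 minutes is 13:00-15:00, so the earliest start is 13:00.

13:00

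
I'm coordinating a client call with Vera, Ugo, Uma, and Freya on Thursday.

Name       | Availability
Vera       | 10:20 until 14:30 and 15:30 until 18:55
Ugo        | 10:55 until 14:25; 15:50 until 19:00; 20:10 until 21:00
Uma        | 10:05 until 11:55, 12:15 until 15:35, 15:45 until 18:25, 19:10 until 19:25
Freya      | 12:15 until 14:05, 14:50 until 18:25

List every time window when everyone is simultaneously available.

12:15-14:05, 15:50-18:25

Vera ∩ Ugo: 10:55-14:25, 15:50-18:55.
Vera ∩ Ugo ∩ Uma: 10:55-11:55, 12:15-14:25, 15:50-18:25.
Vera ∩ Ugo ∩ Uma ∩ Freya: 12:15-14:05, 15:50-18:25.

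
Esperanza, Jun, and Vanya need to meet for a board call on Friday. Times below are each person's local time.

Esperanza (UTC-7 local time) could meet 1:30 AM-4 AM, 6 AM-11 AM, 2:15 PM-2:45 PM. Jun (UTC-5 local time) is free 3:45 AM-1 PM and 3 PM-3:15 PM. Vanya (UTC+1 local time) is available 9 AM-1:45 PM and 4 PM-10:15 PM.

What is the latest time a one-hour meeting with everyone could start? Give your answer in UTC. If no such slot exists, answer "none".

17:00

Esperanza in UTC: 08:30-11:00, 13:00-18:00, 21:15-21:45 (add 7h to convert from UTC-7).
Jun in UTC: 08:45-18:00, 20:00-20:15 (add 5h to convert from UTC-5).
Vanya in UTC: 08:00-12:45, 15:00-21:15 (subtract 1h to convert from UTC+1).
Esperanza ∩ Jun: 08:45-11:00, 13:00-18:00.
Esperanza ∩ Jun ∩ Vanya: 08:45-11:00, 15:00-18:00.
The last common window of at least 60 minutes is 15:00-18:00; a 60-minute meeting can start as late as 17:00 and still end by 18:00.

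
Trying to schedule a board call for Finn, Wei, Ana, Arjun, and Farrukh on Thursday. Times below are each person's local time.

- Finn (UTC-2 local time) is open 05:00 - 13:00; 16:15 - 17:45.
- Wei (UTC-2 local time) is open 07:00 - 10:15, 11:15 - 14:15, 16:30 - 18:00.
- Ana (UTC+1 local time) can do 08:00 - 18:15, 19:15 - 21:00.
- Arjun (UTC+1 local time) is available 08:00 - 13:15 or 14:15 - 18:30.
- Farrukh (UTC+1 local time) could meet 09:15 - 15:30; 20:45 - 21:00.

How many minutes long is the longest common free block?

Finn in UTC: 07:00-15:00, 18:15-19:45 (add 2h to convert from UTC-2).
Wei in UTC: 09:00-12:15, 13:15-16:15, 18:30-20:00 (add 2h to convert from UTC-2).
Ana in UTC: 07:00-17:15, 18:15-20:00 (subtract 1h to convert from UTC+1).
Arjun in UTC: 07:00-12:15, 13:15-17:30 (subtract 1h to convert from UTC+1).
Farrukh in UTC: 08:15-14:30, 19:45-20:00 (subtract 1h to convert from UTC+1).
Finn ∩ Wei: 09:00-12:15, 13:15-15:00, 18:30-19:45.
Finn ∩ Wei ∩ Ana: 09:00-12:15, 13:15-15:00, 18:30-19:45.
Finn ∩ Wei ∩ Ana ∩ Arjun: 09:00-12:15, 13:15-15:00.
Finn ∩ Wei ∩ Ana ∩ Arjun ∩ Farrukh: 09:00-12:15, 13:15-14:30.
Those are the intersection windows.
The longest is 09:00-12:15 at 195 minutes.

195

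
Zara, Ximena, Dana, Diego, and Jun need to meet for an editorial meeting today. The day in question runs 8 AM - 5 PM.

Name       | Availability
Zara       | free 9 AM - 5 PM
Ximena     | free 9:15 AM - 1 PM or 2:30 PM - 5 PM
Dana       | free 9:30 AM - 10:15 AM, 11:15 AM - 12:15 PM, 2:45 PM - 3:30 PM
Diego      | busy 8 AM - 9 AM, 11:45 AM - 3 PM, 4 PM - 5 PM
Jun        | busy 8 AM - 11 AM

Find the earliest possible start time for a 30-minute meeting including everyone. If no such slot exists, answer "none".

Zara free: 09:00-17:00.
Ximena free: 09:15-13:00, 14:30-17:00.
Dana free: 09:30-10:15, 11:15-12:15, 14:45-15:30.
Diego free: 09:00-11:45, 15:00-16:00 (invert busy blocks within the working day).
Jun free: 11:00-17:00 (invert busy blocks within the working day).
Zara ∩ Ximena: 09:15-13:00, 14:30-17:00.
Zara ∩ Ximena ∩ Dana: 09:30-10:15, 11:15-12:15, 14:45-15:30.
Zara ∩ Ximena ∩ Dana ∩ Diego: 09:30-10:15, 11:15-11:45, 15:00-15:30.
Zara ∩ Ximena ∩ Dana ∩ Diego ∩ Jun: 11:15-11:45, 15:00-15:30.
The first common window of at least 30 minutes is 11:15-11:45, so the earliest start is 11:15.

11:15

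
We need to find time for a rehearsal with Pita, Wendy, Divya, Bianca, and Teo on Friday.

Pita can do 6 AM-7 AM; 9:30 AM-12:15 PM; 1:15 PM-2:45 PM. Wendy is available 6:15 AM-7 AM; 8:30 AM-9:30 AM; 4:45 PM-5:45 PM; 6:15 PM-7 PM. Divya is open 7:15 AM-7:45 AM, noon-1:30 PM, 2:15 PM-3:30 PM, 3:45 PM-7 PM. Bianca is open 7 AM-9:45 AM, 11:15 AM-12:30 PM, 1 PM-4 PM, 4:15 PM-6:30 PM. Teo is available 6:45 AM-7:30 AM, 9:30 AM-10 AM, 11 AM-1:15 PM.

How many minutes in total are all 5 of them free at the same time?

0

Pita ∩ Wendy: 06:15-07:00.
Pita ∩ Wendy ∩ Divya: ∅.
Pita ∩ Wendy ∩ Divya ∩ Bianca: ∅.
Pita ∩ Wendy ∩ Divya ∩ Bianca ∩ Teo: ∅.
There is no time when everyone is free.
There is no common window, so the total is 0 minutes.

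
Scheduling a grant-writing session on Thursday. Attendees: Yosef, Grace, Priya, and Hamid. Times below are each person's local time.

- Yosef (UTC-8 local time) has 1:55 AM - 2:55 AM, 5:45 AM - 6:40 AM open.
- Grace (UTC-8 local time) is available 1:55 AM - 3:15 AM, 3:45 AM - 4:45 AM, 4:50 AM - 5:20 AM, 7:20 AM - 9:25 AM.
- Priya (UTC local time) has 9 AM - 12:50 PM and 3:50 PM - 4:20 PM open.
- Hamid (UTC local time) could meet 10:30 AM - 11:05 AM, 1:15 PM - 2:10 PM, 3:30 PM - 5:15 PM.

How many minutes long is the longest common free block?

Yosef in UTC: 09:55-10:55, 13:45-14:40 (add 8h to convert from UTC-8).
Grace in UTC: 09:55-11:15, 11:45-12:45, 12:50-13:20, 15:20-17:25 (add 8h to convert from UTC-8).
Priya in UTC: 09:00-12:50, 15:50-16:20.
Hamid in UTC: 10:30-11:05, 13:15-14:10, 15:30-17:15.
Yosef ∩ Grace: 09:55-10:55.
Yosef ∩ Grace ∩ Priya: 09:55-10:55.
Yosef ∩ Grace ∩ Priya ∩ Hamid: 10:30-10:55.
The longest is 10:30-10:55 at 25 minutes.

25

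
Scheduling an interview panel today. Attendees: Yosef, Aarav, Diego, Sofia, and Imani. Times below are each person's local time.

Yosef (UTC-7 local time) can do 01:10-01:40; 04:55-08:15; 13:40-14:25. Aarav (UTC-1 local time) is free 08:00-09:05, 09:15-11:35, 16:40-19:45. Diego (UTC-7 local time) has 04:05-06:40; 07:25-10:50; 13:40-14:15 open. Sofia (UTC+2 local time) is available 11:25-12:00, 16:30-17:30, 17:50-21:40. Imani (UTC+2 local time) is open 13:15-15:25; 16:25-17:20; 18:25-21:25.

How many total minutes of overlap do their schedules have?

Yosef in UTC: 08:10-08:40, 11:55-15:15, 20:40-21:25 (add 7h to convert from UTC-7).
Aarav in UTC: 09:00-10:05, 10:15-12:35, 17:40-20:45 (add 1h to convert from UTC-1).
Diego in UTC: 11:05-13:40, 14:25-17:50, 20:40-21:15 (add 7h to convert from UTC-7).
Sofia in UTC: 09:25-10:00, 14:30-15:30, 15:50-19:40 (subtract 2h to convert from UTC+2).
Imani in UTC: 11:15-13:25, 14:25-15:20, 16:25-19:25 (subtract 2h to convert from UTC+2).
Yosef ∩ Aarav: 11:55-12:35, 20:40-20:45.
Yosef ∩ Aarav ∩ Diego: 11:55-12:35, 20:40-20:45.
Yosef ∩ Aarav ∩ Diego ∩ Sofia: ∅.
Yosef ∩ Aarav ∩ Diego ∩ Sofia ∩ Imani: ∅.
There is no time when everyone is free.
There is no common window, so the total is 0 minutes.

0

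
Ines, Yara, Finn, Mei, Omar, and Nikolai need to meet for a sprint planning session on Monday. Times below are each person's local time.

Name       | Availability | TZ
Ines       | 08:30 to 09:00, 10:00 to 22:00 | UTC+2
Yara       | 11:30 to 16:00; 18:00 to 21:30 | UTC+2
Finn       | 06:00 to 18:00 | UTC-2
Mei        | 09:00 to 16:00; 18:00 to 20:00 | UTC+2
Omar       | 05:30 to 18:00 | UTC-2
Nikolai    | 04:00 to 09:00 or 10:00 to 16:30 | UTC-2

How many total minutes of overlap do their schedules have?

Ines in UTC: 06:30-07:00, 08:00-20:00 (subtract 2h to convert from UTC+2).
Yara in UTC: 09:30-14:00, 16:00-19:30 (subtract 2h to convert from UTC+2).
Finn in UTC: 08:00-20:00 (add 2h to convert from UTC-2).
Mei in UTC: 07:00-14:00, 16:00-18:00 (subtract 2h to convert from UTC+2).
Omar in UTC: 07:30-20:00 (add 2h to convert from UTC-2).
Nikolai in UTC: 06:00-11:00, 12:00-18:30 (add 2h to convert from UTC-2).
Ines ∩ Yara: 09:30-14:00, 16:00-19:30.
Ines ∩ Yara ∩ Finn: 09:30-14:00, 16:00-19:30.
Ines ∩ Yara ∩ Finn ∩ Mei: 09:30-14:00, 16:00-18:00.
Ines ∩ Yara ∩ Finn ∩ Mei ∩ Omar: 09:30-14:00, 16:00-18:00.
Ines ∩ Yara ∩ Finn ∩ Mei ∩ Omar ∩ Nikolai: 09:30-11:00, 12:00-14:00, 16:00-18:00.
Summing the common windows: 90 + 120 + 120 = 330 minutes.

330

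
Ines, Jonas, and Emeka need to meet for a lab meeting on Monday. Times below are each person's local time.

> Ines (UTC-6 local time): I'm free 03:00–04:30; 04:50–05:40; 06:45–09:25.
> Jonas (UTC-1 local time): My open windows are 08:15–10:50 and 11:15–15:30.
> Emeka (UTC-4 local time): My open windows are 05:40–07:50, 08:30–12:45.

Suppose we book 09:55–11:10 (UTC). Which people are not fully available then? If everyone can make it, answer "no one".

Ines

Ines in UTC: 09:00-10:30, 10:50-11:40, 12:45-15:25 (add 6h to convert from UTC-6).
Jonas in UTC: 09:15-11:50, 12:15-16:30 (add 1h to convert from UTC-1).
Emeka in UTC: 09:40-11:50, 12:30-16:45 (add 4h to convert from UTC-4).
Ines: not fully free for 09:55-11:10. Jonas: free for 09:55-11:10. Emeka: free for 09:55-11:10.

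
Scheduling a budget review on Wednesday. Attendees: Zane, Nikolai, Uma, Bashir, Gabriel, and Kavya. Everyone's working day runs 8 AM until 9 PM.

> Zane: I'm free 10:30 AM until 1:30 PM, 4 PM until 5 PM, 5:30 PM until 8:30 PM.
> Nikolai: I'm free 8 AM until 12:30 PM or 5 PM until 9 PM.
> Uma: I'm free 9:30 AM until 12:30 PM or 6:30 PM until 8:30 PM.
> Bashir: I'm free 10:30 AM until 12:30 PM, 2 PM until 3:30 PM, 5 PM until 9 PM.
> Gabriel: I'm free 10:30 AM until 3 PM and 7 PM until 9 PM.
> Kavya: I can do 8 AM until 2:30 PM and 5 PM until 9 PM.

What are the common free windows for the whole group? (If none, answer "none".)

10:30-12:30, 19:00-20:30

Zane ∩ Nikolai: 10:30-12:30, 17:30-20:30.
Zane ∩ Nikolai ∩ Uma: 10:30-12:30, 18:30-20:30.
Zane ∩ Nikolai ∩ Uma ∩ Bashir: 10:30-12:30, 18:30-20:30.
Zane ∩ Nikolai ∩ Uma ∩ Bashir ∩ Gabriel: 10:30-12:30, 19:00-20:30.
Zane ∩ Nikolai ∩ Uma ∩ Bashir ∩ Gabriel ∩ Kavya: 10:30-12:30, 19:00-20:30.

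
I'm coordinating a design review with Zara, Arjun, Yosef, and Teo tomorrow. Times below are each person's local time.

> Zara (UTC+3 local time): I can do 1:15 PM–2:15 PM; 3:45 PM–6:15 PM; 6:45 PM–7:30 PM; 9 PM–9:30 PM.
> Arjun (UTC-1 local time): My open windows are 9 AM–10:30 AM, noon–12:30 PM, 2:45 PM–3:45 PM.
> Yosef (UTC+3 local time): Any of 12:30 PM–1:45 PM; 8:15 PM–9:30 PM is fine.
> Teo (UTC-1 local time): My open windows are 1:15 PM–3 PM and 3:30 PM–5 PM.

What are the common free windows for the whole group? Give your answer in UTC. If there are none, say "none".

Zara in UTC: 10:15-11:15, 12:45-15:15, 15:45-16:30, 18:00-18:30 (subtract 3h to convert from UTC+3).
Arjun in UTC: 10:00-11:30, 13:00-13:30, 15:45-16:45 (add 1h to convert from UTC-1).
Yosef in UTC: 09:30-10:45, 17:15-18:30 (subtract 3h to convert from UTC+3).
Teo in UTC: 14:15-16:00, 16:30-18:00 (add 1h to convert from UTC-1).
Zara ∩ Arjun: 10:15-11:15, 13:00-13:30, 15:45-16:30.
Zara ∩ Arjun ∩ Yosef: 10:15-10:45.
Zara ∩ Arjun ∩ Yosef ∩ Teo: ∅.
There is no time when everyone is free.

none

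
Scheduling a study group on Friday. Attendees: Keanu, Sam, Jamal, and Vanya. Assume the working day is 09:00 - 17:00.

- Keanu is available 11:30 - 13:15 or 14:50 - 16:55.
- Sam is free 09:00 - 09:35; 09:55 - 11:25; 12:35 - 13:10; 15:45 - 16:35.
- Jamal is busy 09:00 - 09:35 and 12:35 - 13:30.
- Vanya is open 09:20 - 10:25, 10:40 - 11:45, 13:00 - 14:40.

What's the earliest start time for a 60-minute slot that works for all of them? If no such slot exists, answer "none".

Keanu free: 11:30-13:15, 14:50-16:55.
Sam free: 09:00-09:35, 09:55-11:25, 12:35-13:10, 15:45-16:35.
Jamal free: 09:35-12:35, 13:30-17:00 (invert busy blocks within the working day).
Vanya free: 09:20-10:25, 10:40-11:45, 13:00-14:40.
Keanu ∩ Sam: 12:35-13:10, 15:45-16:35.
Keanu ∩ Sam ∩ Jamal: 15:45-16:35.
Keanu ∩ Sam ∩ Jamal ∩ Vanya: ∅.
There is no time when everyone is free.
No common window is at least 60 minutes long.

none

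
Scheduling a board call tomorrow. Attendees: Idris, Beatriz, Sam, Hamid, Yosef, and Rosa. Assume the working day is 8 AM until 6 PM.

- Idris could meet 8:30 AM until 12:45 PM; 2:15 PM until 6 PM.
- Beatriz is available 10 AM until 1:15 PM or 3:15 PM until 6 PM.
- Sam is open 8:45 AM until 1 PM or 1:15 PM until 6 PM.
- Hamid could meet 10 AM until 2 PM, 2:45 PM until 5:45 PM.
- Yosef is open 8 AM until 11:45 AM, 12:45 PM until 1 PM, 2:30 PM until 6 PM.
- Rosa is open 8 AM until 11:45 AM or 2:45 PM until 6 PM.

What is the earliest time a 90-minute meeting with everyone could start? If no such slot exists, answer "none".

Idris ∩ Beatriz: 10:00-12:45, 15:15-18:00.
Idris ∩ Beatriz ∩ Sam: 10:00-12:45, 15:15-18:00.
Idris ∩ Beatriz ∩ Sam ∩ Hamid: 10:00-12:45, 15:15-17:45.
Idris ∩ Beatriz ∩ Sam ∩ Hamid ∩ Yosef: 10:00-11:45, 15:15-17:45.
Idris ∩ Beatriz ∩ Sam ∩ Hamid ∩ Yosef ∩ Rosa: 10:00-11:45, 15:15-17:45.
Those are the intersection windows.
The first common window of at least 90 minutes is 10:00-11:45, so the earliest start is 10:00.

10:00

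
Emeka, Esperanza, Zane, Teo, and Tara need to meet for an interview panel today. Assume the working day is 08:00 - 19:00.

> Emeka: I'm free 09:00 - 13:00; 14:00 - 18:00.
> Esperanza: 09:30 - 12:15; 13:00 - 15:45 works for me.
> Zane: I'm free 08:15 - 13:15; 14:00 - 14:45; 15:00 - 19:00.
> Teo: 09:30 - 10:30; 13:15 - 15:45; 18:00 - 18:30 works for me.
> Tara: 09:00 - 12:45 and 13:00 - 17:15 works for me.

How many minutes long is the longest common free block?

Emeka ∩ Esperanza: 09:30-12:15, 14:00-15:45.
Emeka ∩ Esperanza ∩ Zane: 09:30-12:15, 14:00-14:45, 15:00-15:45.
Emeka ∩ Esperanza ∩ Zane ∩ Teo: 09:30-10:30, 14:00-14:45, 15:00-15:45.
Emeka ∩ Esperanza ∩ Zane ∩ Teo ∩ Tara: 09:30-10:30, 14:00-14:45, 15:00-15:45.
The longest is 09:30-10:30 at 60 minutes.

60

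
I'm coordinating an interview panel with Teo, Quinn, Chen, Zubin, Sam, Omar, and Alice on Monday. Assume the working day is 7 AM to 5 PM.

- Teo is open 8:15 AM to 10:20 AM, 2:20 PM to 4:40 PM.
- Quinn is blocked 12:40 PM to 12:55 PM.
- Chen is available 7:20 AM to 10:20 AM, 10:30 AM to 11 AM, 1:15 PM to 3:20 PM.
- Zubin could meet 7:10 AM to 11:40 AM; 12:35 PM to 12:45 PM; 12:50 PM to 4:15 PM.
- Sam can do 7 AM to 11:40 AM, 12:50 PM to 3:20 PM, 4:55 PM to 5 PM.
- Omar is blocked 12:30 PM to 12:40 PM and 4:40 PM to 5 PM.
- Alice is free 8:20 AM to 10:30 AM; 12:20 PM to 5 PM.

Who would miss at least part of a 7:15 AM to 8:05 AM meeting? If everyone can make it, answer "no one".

Alice, Chen, Teo

Teo free: 08:15-10:20, 14:20-16:40.
Quinn free: 07:00-12:40, 12:55-17:00 (invert busy blocks within the working day).
Chen free: 07:20-10:20, 10:30-11:00, 13:15-15:20.
Zubin free: 07:10-11:40, 12:35-12:45, 12:50-16:15.
Sam free: 07:00-11:40, 12:50-15:20, 16:55-17:00.
Omar free: 07:00-12:30, 12:40-16:40 (invert busy blocks within the working day).
Alice free: 08:20-10:30, 12:20-17:00.
Teo: not fully free for 07:15-08:05. Quinn: free for 07:15-08:05. Chen: not fully free for 07:15-08:05. Zubin: free for 07:15-08:05. Sam: free for 07:15-08:05. Omar: free for 07:15-08:05. Alice: not fully free for 07:15-08:05.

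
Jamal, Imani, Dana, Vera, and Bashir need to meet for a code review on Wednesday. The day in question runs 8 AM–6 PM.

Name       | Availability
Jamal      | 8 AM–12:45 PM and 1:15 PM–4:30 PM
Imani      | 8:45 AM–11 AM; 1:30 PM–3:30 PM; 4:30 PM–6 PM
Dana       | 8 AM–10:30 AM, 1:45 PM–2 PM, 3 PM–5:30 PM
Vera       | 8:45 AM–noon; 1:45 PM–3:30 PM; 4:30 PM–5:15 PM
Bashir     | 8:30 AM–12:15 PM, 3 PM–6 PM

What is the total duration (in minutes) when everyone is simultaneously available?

Jamal ∩ Imani: 08:45-11:00, 13:30-15:30.
Jamal ∩ Imani ∩ Dana: 08:45-10:30, 13:45-14:00, 15:00-15:30.
Jamal ∩ Imani ∩ Dana ∩ Vera: 08:45-10:30, 13:45-14:00, 15:00-15:30.
Jamal ∩ Imani ∩ Dana ∩ Vera ∩ Bashir: 08:45-10:30, 15:00-15:30.
Summing the common windows: 105 + 30 = 135 minutes.

135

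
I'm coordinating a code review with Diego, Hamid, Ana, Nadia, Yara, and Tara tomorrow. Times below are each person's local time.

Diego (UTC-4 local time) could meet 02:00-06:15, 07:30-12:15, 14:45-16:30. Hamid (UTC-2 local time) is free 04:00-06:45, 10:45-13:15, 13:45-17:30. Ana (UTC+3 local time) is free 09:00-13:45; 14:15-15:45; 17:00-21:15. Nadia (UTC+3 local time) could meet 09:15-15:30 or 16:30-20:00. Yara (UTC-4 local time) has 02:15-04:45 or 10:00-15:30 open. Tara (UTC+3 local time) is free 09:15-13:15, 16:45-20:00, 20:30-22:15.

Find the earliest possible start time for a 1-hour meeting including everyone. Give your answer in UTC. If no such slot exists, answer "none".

06:15

Diego in UTC: 06:00-10:15, 11:30-16:15, 18:45-20:30 (add 4h to convert from UTC-4).
Hamid in UTC: 06:00-08:45, 12:45-15:15, 15:45-19:30 (add 2h to convert from UTC-2).
Ana in UTC: 06:00-10:45, 11:15-12:45, 14:00-18:15 (subtract 3h to convert from UTC+3).
Nadia in UTC: 06:15-12:30, 13:30-17:00 (subtract 3h to convert from UTC+3).
Yara in UTC: 06:15-08:45, 14:00-19:30 (add 4h to convert from UTC-4).
Tara in UTC: 06:15-10:15, 13:45-17:00, 17:30-19:15 (subtract 3h to convert from UTC+3).
Diego ∩ Hamid: 06:00-08:45, 12:45-15:15, 15:45-16:15, 18:45-19:30.
Diego ∩ Hamid ∩ Ana: 06:00-08:45, 14:00-15:15, 15:45-16:15.
Diego ∩ Hamid ∩ Ana ∩ Nadia: 06:15-08:45, 14:00-15:15, 15:45-16:15.
Diego ∩ Hamid ∩ Ana ∩ Nadia ∩ Yara: 06:15-08:45, 14:00-15:15, 15:45-16:15.
Diego ∩ Hamid ∩ Ana ∩ Nadia ∩ Yara ∩ Tara: 06:15-08:45, 14:00-15:15, 15:45-16:15.
Those are the intersection windows.
The first common window of at least 60 minutes is 06:15-08:45, so the earliest start is 06:15.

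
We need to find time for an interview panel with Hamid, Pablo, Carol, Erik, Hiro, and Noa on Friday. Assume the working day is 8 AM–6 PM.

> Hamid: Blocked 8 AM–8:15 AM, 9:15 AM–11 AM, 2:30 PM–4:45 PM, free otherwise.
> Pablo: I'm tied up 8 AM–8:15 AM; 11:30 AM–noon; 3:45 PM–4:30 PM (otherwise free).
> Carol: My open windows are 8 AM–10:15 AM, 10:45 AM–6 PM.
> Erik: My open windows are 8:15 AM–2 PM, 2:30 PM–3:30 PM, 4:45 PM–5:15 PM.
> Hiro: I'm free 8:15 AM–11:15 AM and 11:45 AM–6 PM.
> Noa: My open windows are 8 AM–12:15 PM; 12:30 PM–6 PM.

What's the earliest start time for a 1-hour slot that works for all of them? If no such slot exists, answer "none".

08:15

Hamid free: 08:15-09:15, 11:00-14:30, 16:45-18:00 (invert busy blocks within the working day).
Pablo free: 08:15-11:30, 12:00-15:45, 16:30-18:00 (invert busy blocks within the working day).
Carol free: 08:00-10:15, 10:45-18:00.
Erik free: 08:15-14:00, 14:30-15:30, 16:45-17:15.
Hiro free: 08:15-11:15, 11:45-18:00.
Noa free: 08:00-12:15, 12:30-18:00.
Hamid ∩ Pablo: 08:15-09:15, 11:00-11:30, 12:00-14:30, 16:45-18:00.
Hamid ∩ Pablo ∩ Carol: 08:15-09:15, 11:00-11:30, 12:00-14:30, 16:45-18:00.
Hamid ∩ Pablo ∩ Carol ∩ Erik: 08:15-09:15, 11:00-11:30, 12:00-14:00, 16:45-17:15.
Hamid ∩ Pablo ∩ Carol ∩ Erik ∩ Hiro: 08:15-09:15, 11:00-11:15, 12:00-14:00, 16:45-17:15.
Hamid ∩ Pablo ∩ Carol ∩ Erik ∩ Hiro ∩ Noa: 08:15-09:15, 11:00-11:15, 12:00-12:15, 12:30-14:00, 16:45-17:15.
The first common window of at least 60 minutes is 08:15-09:15, so the earliest start is 08:15.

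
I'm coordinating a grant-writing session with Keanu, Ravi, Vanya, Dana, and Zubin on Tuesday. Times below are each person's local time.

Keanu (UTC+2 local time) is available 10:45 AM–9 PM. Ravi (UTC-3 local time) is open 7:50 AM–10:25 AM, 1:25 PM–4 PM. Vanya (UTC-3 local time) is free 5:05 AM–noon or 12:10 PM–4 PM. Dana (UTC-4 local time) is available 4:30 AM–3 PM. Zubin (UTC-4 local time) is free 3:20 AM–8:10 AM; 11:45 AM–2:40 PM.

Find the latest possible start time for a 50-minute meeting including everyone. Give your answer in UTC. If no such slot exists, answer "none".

17:50

Keanu in UTC: 08:45-19:00 (subtract 2h to convert from UTC+2).
Ravi in UTC: 10:50-13:25, 16:25-19:00 (add 3h to convert from UTC-3).
Vanya in UTC: 08:05-15:00, 15:10-19:00 (add 3h to convert from UTC-3).
Dana in UTC: 08:30-19:00 (add 4h to convert from UTC-4).
Zubin in UTC: 07:20-12:10, 15:45-18:40 (add 4h to convert from UTC-4).
Keanu ∩ Ravi: 10:50-13:25, 16:25-19:00.
Keanu ∩ Ravi ∩ Vanya: 10:50-13:25, 16:25-19:00.
Keanu ∩ Ravi ∩ Vanya ∩ Dana: 10:50-13:25, 16:25-19:00.
Keanu ∩ Ravi ∩ Vanya ∩ Dana ∩ Zubin: 10:50-12:10, 16:25-18:40.
The last common window of at least 50 minutes is 16:25-18:40; a 50-minute meeting can start as late as 17:50 and still end by 18:40.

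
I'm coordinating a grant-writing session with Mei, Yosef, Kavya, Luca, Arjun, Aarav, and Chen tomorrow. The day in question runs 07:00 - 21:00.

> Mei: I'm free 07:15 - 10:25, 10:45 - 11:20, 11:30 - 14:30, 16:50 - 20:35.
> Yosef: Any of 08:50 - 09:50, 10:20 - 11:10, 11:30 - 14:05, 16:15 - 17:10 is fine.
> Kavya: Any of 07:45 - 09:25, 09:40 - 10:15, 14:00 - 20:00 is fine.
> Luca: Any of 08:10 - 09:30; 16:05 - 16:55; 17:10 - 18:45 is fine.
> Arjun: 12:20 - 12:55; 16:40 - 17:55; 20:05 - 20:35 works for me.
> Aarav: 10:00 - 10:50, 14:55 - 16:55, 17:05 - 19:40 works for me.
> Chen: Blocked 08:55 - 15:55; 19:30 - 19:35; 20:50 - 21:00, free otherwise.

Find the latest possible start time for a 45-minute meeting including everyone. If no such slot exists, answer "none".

Mei free: 07:15-10:25, 10:45-11:20, 11:30-14:30, 16:50-20:35.
Yosef free: 08:50-09:50, 10:20-11:10, 11:30-14:05, 16:15-17:10.
Kavya free: 07:45-09:25, 09:40-10:15, 14:00-20:00.
Luca free: 08:10-09:30, 16:05-16:55, 17:10-18:45.
Arjun free: 12:20-12:55, 16:40-17:55, 20:05-20:35.
Aarav free: 10:00-10:50, 14:55-16:55, 17:05-19:40.
Chen free: 07:00-08:55, 15:55-19:30, 19:35-20:50 (invert busy blocks within the working day).
Mei ∩ Yosef: 08:50-09:50, 10:20-10:25, 10:45-11:10, 11:30-14:05, 16:50-17:10.
Mei ∩ Yosef ∩ Kavya: 08:50-09:25, 09:40-09:50, 14:00-14:05, 16:50-17:10.
Mei ∩ Yosef ∩ Kavya ∩ Luca: 08:50-09:25, 16:50-16:55.
Mei ∩ Yosef ∩ Kavya ∩ Luca ∩ Arjun: 16:50-16:55.
Mei ∩ Yosef ∩ Kavya ∩ Luca ∩ Arjun ∩ Aarav: 16:50-16:55.
Mei ∩ Yosef ∩ Kavya ∩ Luca ∩ Arjun ∩ Aarav ∩ Chen: 16:50-16:55.
Those are the intersection windows.
No common window is at least 45 minutes long.

none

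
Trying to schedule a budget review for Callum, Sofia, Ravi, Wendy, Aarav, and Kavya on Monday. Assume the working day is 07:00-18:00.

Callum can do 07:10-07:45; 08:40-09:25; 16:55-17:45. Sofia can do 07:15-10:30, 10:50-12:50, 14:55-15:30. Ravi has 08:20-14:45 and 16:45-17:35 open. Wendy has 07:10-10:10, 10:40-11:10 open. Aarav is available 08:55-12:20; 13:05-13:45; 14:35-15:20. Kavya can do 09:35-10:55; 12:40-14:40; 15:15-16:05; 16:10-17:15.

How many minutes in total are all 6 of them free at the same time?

0

Callum ∩ Sofia: 07:15-07:45, 08:40-09:25.
Callum ∩ Sofia ∩ Ravi: 08:40-09:25.
Callum ∩ Sofia ∩ Ravi ∩ Wendy: 08:40-09:25.
Callum ∩ Sofia ∩ Ravi ∩ Wendy ∩ Aarav: 08:55-09:25.
Callum ∩ Sofia ∩ Ravi ∩ Wendy ∩ Aarav ∩ Kavya: ∅.
There is no time when everyone is free.
There is no common window, so the total is 0 minutes.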